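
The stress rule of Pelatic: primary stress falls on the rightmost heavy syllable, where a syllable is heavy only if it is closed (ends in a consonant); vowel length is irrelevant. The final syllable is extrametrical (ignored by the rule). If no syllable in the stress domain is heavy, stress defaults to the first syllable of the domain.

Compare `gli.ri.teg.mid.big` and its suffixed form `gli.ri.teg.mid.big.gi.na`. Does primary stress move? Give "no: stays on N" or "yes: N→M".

yes: 4→5

Base `gli.ri.teg.mid.big` (5 syllables):
  The final syllable (5, big) is extrametrical; the stress domain is syllables 1–4.
  Weights: 1 gli L, 2 ri L, 3 teg H, 4 mid H.
  Heavy syllables in the domain: 3, 4. The rightmost is syllable 4 (mid).
  → primary stress on syllable 4.
Suffixed `gli.ri.teg.mid.big.gi.na` (7 syllables):
  The final syllable (7, na) is extrametrical; the stress domain is syllables 1–6.
  Weights: 1 gli L, 2 ri L, 3 teg H, 4 mid H, 5 big H, 6 gi L.
  Heavy syllables in the domain: 3, 4, 5. The rightmost is syllable 5 (big).
  → primary stress on syllable 5.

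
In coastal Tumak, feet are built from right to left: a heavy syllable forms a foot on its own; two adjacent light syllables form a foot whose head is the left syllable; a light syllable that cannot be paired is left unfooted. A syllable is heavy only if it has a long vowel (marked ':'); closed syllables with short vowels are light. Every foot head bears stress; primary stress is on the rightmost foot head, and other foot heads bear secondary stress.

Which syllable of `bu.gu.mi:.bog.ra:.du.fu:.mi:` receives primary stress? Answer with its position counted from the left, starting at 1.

Weights: 1 bu L, 2 gu L, 3 mi: H, 4 bog L, 5 ra: H, 6 du L, 7 fu: H, 8 mi: H.
Parse right to left (heavy = foot alone; LL = one foot; stranded L unfooted): (ˈbu.gu) (ˈmi:) bog (ˈra:) du (ˈfu:) (ˈmi:).
Foot heads: 1, 3, 5, 7, 8.
Primary stress on the rightmost head = syllable 8.
Primary stress: syllable 8 → bu.gu.mi:.bog.ra:.du.fu:.ˈmi:.

8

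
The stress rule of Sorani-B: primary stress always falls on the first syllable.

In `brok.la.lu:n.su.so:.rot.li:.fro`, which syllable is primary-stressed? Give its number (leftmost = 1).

The word has 8 syllables; the first syllable is syllable 1 (brok).
Primary stress: syllable 1 → ˈbrok.la.lu:n.su.so:.rot.li:.fro.

1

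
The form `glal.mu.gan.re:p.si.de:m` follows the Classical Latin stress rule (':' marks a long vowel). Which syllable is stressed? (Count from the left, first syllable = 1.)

Classical Latin: stress the penult if heavy (long vowel or closed), else the antepenult.
Weights: 4 re:p H, 5 si L, 6 de:m H.
The penult (syllable 5, si) is light, so stress falls on the antepenult (syllable 4, re:p).
Stress on syllable 4: glal.mu.gan.ˈre:p.si.de:m.

4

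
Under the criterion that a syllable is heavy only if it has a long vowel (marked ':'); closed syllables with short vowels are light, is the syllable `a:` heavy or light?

heavy

`a:`: long vowel, open (no coda). Long vowel → heavy.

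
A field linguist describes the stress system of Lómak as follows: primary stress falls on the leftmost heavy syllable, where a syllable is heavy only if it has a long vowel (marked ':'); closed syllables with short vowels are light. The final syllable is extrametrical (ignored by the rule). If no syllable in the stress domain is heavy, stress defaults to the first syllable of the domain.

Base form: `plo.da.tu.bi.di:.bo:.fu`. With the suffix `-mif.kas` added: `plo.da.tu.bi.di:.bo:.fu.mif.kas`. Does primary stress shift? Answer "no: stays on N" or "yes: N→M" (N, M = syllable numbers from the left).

no: stays on 5

Base `plo.da.tu.bi.di:.bo:.fu` (7 syllables):
  The final syllable (7, fu) is extrametrical; the stress domain is syllables 1–6.
  Weights: 1 plo L, 2 da L, 3 tu L, 4 bi L, 5 di: H, 6 bo: H.
  Heavy syllables in the domain: 5, 6. The leftmost is syllable 5 (di:).
  → primary stress on syllable 5.
Suffixed `plo.da.tu.bi.di:.bo:.fu.mif.kas` (9 syllables):
  The final syllable (9, kas) is extrametrical; the stress domain is syllables 1–8.
  Weights: 1 plo L, 2 da L, 3 tu L, 4 bi L, 5 di: H, 6 bo: H, 7 fu L, 8 mif L.
  Heavy syllables in the domain: 5, 6. The leftmost is syllable 5 (di:).
  → primary stress on syllable 5.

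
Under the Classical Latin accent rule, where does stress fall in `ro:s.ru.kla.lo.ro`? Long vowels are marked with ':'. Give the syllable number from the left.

Classical Latin: stress the penult if heavy (long vowel or closed), else the antepenult.
Weights: 3 kla L, 4 lo L, 5 ro L.
The penult (syllable 4, lo) is light, so stress falls on the antepenult (syllable 3, kla).
Stress on syllable 3: ro:s.ru.ˈkla.lo.ro.

3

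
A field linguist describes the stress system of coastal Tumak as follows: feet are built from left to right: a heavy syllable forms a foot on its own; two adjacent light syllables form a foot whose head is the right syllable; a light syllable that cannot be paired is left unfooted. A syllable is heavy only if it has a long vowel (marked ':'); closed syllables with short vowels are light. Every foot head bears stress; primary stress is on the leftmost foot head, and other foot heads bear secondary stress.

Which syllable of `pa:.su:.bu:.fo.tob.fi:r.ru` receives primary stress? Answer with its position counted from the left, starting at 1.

Weights: 1 pa: H, 2 su: H, 3 bu: H, 4 fo L, 5 tob L, 6 fi:r H, 7 ru L.
Parse left to right (heavy = foot alone; LL = one foot; stranded L unfooted): (ˈpa:) (ˈsu:) (ˈbu:) (fo.ˈtob) (ˈfi:r) ru.
Foot heads: 1, 2, 3, 5, 6.
Primary stress on the leftmost head = syllable 1.
Primary stress: syllable 1 → ˈpa:.su:.bu:.fo.tob.fi:r.ru.

1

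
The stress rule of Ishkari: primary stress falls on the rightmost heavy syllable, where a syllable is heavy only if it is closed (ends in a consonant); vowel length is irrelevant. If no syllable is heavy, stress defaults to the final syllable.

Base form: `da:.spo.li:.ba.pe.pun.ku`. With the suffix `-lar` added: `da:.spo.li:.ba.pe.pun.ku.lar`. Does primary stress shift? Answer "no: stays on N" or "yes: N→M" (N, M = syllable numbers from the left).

Base `da:.spo.li:.ba.pe.pun.ku` (7 syllables):
  Weights: 1 da: L, 2 spo L, 3 li: L, 4 ba L, 5 pe L, 6 pun H, 7 ku L.
  Heavy syllables in the domain: 6. The rightmost is syllable 6 (pun).
  → primary stress on syllable 6.
Suffixed `da:.spo.li:.ba.pe.pun.ku.lar` (8 syllables):
  Weights: 1 da: L, 2 spo L, 3 li: L, 4 ba L, 5 pe L, 6 pun H, 7 ku L, 8 lar H.
  Heavy syllables in the domain: 6, 8. The rightmost is syllable 8 (lar).
  → primary stress on syllable 8.

yes: 6→8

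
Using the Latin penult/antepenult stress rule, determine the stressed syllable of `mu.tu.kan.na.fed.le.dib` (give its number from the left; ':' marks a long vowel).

5

Classical Latin: stress the penult if heavy (long vowel or closed), else the antepenult.
Weights: 5 fed H, 6 le L, 7 dib H.
The penult (syllable 6, le) is light, so stress falls on the antepenult (syllable 5, fed).
Stress on syllable 5: mu.tu.kan.na.ˈfed.le.dib.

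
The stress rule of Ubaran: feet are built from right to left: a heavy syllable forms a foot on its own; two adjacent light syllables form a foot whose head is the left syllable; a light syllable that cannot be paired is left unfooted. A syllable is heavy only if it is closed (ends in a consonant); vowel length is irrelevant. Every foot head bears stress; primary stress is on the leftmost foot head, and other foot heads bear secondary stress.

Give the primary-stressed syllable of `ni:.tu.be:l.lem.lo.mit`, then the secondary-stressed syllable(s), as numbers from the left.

primary 1, secondary 3, 4, 6

Weights: 1 ni: L, 2 tu L, 3 be:l H, 4 lem H, 5 lo L, 6 mit H.
Parse right to left (heavy = foot alone; LL = one foot; stranded L unfooted): (ˈni:.tu) (ˈbe:l) (ˈlem) lo (ˈmit).
Foot heads: 1, 3, 4, 6.
Primary stress on the leftmost head = syllable 1.
Secondary stress on 3, 4, 6: ˈni:.tu.ˌbe:l.ˌlem.lo.ˌmit.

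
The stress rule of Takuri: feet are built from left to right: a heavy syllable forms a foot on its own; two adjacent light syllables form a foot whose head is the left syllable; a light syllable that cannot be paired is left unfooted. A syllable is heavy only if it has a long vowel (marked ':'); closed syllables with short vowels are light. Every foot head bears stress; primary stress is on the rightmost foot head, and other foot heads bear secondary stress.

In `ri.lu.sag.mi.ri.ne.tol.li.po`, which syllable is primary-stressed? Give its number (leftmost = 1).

7

Weights: 1 ri L, 2 lu L, 3 sag L, 4 mi L, 5 ri L, 6 ne L, 7 tol L, 8 li L, 9 po L.
Parse left to right (heavy = foot alone; LL = one foot; stranded L unfooted): (ˈri.lu) (ˈsag.mi) (ˈri.ne) (ˈtol.li) po.
Foot heads: 1, 3, 5, 7.
Primary stress on the rightmost head = syllable 7.
Primary stress: syllable 7 → ri.lu.sag.mi.ri.ne.ˈtol.li.po.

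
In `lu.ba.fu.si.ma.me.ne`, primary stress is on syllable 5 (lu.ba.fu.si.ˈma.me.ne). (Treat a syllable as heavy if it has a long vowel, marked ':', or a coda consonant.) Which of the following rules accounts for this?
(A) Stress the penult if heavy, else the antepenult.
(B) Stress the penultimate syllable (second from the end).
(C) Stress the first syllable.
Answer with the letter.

Rule A → syllable 5 ✓.
Rule B → syllable 6 (observed: 5).
Rule C → syllable 1 (observed: 5).

A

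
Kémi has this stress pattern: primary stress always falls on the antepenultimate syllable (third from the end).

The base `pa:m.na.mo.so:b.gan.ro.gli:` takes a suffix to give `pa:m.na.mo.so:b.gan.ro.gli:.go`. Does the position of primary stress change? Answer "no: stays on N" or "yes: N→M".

Base `pa:m.na.mo.so:b.gan.ro.gli:` (7 syllables):
  The word has 7 syllables; the antepenultimate syllable (third from the end) is syllable 5 (gan).
  → primary stress on syllable 5.
Suffixed `pa:m.na.mo.so:b.gan.ro.gli:.go` (8 syllables):
  The word has 8 syllables; the antepenultimate syllable (third from the end) is syllable 6 (ro).
  → primary stress on syllable 6.

yes: 5→6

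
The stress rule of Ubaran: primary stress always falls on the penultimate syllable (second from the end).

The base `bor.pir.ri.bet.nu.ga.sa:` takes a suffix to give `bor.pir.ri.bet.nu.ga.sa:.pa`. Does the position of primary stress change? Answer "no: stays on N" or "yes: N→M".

Base `bor.pir.ri.bet.nu.ga.sa:` (7 syllables):
  The word has 7 syllables; the penultimate syllable (second from the end) is syllable 6 (ga).
  → primary stress on syllable 6.
Suffixed `bor.pir.ri.bet.nu.ga.sa:.pa` (8 syllables):
  The word has 8 syllables; the penultimate syllable (second from the end) is syllable 7 (sa:).
  → primary stress on syllable 7.

yes: 6→7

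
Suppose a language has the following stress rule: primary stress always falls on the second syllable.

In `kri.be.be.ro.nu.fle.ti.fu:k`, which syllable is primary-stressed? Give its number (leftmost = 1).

The word has 8 syllables; the second syllable is syllable 2 (be).
Primary stress: syllable 2 → kri.ˈbe.be.ro.nu.fle.ti.fu:k.

2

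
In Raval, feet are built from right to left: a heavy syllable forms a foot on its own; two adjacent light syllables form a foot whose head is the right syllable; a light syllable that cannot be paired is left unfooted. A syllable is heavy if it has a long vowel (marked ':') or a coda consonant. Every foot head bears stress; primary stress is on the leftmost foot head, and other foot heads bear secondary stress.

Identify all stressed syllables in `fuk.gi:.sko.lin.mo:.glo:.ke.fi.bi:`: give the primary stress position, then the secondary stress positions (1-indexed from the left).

primary 1, secondary 2, 4, 5, 6, 8, 9

Weights: 1 fuk H, 2 gi: H, 3 sko L, 4 lin H, 5 mo: H, 6 glo: H, 7 ke L, 8 fi L, 9 bi: H.
Parse right to left (heavy = foot alone; LL = one foot; stranded L unfooted): (ˈfuk) (ˈgi:) sko (ˈlin) (ˈmo:) (ˈglo:) (ke.ˈfi) (ˈbi:).
Foot heads: 1, 2, 4, 5, 6, 8, 9.
Primary stress on the leftmost head = syllable 1.
Secondary stress on 2, 4, 5, 6, 8, 9: ˈfuk.ˌgi:.sko.ˌlin.ˌmo:.ˌglo:.ke.ˌfi.ˌbi:.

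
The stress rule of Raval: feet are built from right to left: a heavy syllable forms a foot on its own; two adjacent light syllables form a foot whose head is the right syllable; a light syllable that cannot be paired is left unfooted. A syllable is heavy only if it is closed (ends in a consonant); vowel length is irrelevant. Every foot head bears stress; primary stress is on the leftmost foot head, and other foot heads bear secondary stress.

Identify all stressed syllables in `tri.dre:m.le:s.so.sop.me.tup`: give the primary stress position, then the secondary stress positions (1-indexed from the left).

primary 2, secondary 3, 5, 7

Weights: 1 tri L, 2 dre:m H, 3 le:s H, 4 so L, 5 sop H, 6 me L, 7 tup H.
Parse right to left (heavy = foot alone; LL = one foot; stranded L unfooted): tri (ˈdre:m) (ˈle:s) so (ˈsop) me (ˈtup).
Foot heads: 2, 3, 5, 7.
Primary stress on the leftmost head = syllable 2.
Secondary stress on 3, 5, 7: tri.ˈdre:m.ˌle:s.so.ˌsop.me.ˌtup.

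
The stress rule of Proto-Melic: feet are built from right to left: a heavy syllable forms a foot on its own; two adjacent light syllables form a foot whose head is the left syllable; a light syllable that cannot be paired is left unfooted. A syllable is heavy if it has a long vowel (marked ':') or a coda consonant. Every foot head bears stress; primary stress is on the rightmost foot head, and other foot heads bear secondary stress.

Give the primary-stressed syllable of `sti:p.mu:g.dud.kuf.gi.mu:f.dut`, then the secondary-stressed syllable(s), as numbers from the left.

primary 7, secondary 1, 2, 3, 4, 6

Weights: 1 sti:p H, 2 mu:g H, 3 dud H, 4 kuf H, 5 gi L, 6 mu:f H, 7 dut H.
Parse right to left (heavy = foot alone; LL = one foot; stranded L unfooted): (ˈsti:p) (ˈmu:g) (ˈdud) (ˈkuf) gi (ˈmu:f) (ˈdut).
Foot heads: 1, 2, 3, 4, 6, 7.
Primary stress on the rightmost head = syllable 7.
Secondary stress on 1, 2, 3, 4, 6: ˌsti:p.ˌmu:g.ˌdud.ˌkuf.gi.ˌmu:f.ˈdut.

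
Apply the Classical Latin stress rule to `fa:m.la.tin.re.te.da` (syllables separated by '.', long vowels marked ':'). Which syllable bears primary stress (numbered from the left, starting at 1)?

Classical Latin: stress the penult if heavy (long vowel or closed), else the antepenult.
Weights: 4 re L, 5 te L, 6 da L.
The penult (syllable 5, te) is light, so stress falls on the antepenult (syllable 4, re).
Stress on syllable 4: fa:m.la.tin.ˈre.te.da.

4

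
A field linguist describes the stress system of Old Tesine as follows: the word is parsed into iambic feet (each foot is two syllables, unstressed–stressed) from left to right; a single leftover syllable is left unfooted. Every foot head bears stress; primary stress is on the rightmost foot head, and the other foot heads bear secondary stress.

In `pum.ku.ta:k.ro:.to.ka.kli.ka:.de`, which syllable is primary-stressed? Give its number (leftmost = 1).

Parse left to right into iambic (σˈσ) feet: (pum.ˈku) (ta:k.ˈro:) (to.ˈka) (kli.ˈka:) de. Syllable 9 is left unfooted.
Foot heads (stressed positions): 2, 4, 6, 8.
End Rule Rightmost: primary stress on the rightmost head = syllable 8.
Primary stress: syllable 8 → pum.ku.ta:k.ro:.to.ka.kli.ˈka:.de.

8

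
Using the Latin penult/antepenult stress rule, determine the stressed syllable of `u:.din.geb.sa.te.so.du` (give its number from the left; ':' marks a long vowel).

5

Classical Latin: stress the penult if heavy (long vowel or closed), else the antepenult.
Weights: 5 te L, 6 so L, 7 du L.
The penult (syllable 6, so) is light, so stress falls on the antepenult (syllable 5, te).
Stress on syllable 5: u:.din.geb.sa.ˈte.so.du.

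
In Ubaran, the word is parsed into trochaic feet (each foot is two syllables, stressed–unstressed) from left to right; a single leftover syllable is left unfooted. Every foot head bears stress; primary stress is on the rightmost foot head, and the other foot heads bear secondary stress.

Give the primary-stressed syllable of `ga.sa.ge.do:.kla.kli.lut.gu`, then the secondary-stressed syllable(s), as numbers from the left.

primary 7, secondary 1, 3, 5

Parse left to right into trochaic (ˈσσ) feet: (ˈga.sa) (ˈge.do:) (ˈkla.kli) (ˈlut.gu).
Foot heads (stressed positions): 1, 3, 5, 7.
End Rule Rightmost: primary stress on the rightmost head = syllable 7.
Secondary stress on 1, 3, 5: ˌga.sa.ˌge.do:.ˌkla.kli.ˈlut.gu.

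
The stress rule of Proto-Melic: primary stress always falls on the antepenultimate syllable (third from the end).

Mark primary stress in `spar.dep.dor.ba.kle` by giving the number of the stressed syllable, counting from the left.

The word has 5 syllables; the antepenultimate syllable (third from the end) is syllable 3 (dor).
Primary stress: syllable 3 → spar.dep.ˈdor.ba.kle.

3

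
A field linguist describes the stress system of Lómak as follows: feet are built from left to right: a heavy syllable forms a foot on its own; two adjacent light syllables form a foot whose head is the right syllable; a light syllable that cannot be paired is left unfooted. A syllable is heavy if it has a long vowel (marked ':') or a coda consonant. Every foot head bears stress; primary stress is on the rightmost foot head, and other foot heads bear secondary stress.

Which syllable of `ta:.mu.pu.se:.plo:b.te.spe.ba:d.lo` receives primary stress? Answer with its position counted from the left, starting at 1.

8

Weights: 1 ta: H, 2 mu L, 3 pu L, 4 se: H, 5 plo:b H, 6 te L, 7 spe L, 8 ba:d H, 9 lo L.
Parse left to right (heavy = foot alone; LL = one foot; stranded L unfooted): (ˈta:) (mu.ˈpu) (ˈse:) (ˈplo:b) (te.ˈspe) (ˈba:d) lo.
Foot heads: 1, 3, 4, 5, 7, 8.
Primary stress on the rightmost head = syllable 8.
Primary stress: syllable 8 → ta:.mu.pu.se:.plo:b.te.spe.ˈba:d.lo.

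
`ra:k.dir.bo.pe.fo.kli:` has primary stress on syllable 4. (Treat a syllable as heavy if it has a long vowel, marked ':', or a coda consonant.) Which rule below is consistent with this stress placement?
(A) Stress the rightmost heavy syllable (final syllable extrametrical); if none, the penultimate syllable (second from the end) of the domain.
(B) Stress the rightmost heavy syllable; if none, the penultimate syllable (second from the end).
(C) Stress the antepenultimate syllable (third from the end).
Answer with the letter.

C

Rule A → syllable 2 (observed: 4).
Rule B → syllable 6 (observed: 4).
Rule C → syllable 4 ✓.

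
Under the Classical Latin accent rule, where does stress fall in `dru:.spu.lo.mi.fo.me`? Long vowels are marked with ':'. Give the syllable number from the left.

4

Classical Latin: stress the penult if heavy (long vowel or closed), else the antepenult.
Weights: 4 mi L, 5 fo L, 6 me L.
The penult (syllable 5, fo) is light, so stress falls on the antepenult (syllable 4, mi).
Stress on syllable 4: dru:.spu.lo.ˈmi.fo.me.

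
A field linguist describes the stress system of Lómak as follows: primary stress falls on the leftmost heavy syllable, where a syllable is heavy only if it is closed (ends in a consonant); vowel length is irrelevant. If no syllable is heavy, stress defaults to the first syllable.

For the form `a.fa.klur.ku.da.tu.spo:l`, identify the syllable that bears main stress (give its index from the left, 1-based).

Weights: 1 a L, 2 fa L, 3 klur H, 4 ku L, 5 da L, 6 tu L, 7 spo:l H.
Heavy syllables in the domain: 3, 7. The leftmost is syllable 3 (klur).
Primary stress: syllable 3 → a.fa.ˈklur.ku.da.tu.spo:l.

3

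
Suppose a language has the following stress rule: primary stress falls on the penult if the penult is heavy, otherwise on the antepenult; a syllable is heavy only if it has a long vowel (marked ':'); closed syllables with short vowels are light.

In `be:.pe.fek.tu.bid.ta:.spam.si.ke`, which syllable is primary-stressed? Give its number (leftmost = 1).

7

Weights: 7 spam L, 8 si L, 9 ke L.
The penult (syllable 8, si) is light, so stress falls on the antepenult (syllable 7, spam).
Primary stress: syllable 7 → be:.pe.fek.tu.bid.ta:.ˈspam.si.ke.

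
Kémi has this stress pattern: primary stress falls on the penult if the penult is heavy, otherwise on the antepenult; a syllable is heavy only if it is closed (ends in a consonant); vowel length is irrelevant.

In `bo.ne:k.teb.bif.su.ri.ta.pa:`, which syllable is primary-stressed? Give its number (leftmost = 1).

Weights: 6 ri L, 7 ta L, 8 pa: L.
The penult (syllable 7, ta) is light, so stress falls on the antepenult (syllable 6, ri).
Primary stress: syllable 6 → bo.ne:k.teb.bif.su.ˈri.ta.pa:.

6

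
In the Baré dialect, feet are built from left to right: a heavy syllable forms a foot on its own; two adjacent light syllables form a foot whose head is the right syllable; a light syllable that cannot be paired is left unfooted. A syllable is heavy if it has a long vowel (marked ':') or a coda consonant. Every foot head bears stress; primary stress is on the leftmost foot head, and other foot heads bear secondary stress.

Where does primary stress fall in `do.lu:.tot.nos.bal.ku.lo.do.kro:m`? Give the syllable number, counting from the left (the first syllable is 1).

Weights: 1 do L, 2 lu: H, 3 tot H, 4 nos H, 5 bal H, 6 ku L, 7 lo L, 8 do L, 9 kro:m H.
Parse left to right (heavy = foot alone; LL = one foot; stranded L unfooted): do (ˈlu:) (ˈtot) (ˈnos) (ˈbal) (ku.ˈlo) do (ˈkro:m).
Foot heads: 2, 3, 4, 5, 7, 9.
Primary stress on the leftmost head = syllable 2.
Primary stress: syllable 2 → do.ˈlu:.tot.nos.bal.ku.lo.do.kro:m.

2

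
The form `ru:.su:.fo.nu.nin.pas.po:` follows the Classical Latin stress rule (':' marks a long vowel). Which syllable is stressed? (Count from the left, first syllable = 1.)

6

Classical Latin: stress the penult if heavy (long vowel or closed), else the antepenult.
Weights: 5 nin H, 6 pas H, 7 po: H.
The penult (syllable 6, pas) is heavy, so it takes stress.
Stress on syllable 6: ru:.su:.fo.nu.nin.ˈpas.po:.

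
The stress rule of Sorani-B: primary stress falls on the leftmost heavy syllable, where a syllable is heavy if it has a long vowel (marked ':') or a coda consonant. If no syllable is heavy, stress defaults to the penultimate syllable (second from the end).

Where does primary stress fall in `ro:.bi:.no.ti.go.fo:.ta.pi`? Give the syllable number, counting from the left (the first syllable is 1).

1

Weights: 1 ro: H, 2 bi: H, 3 no L, 4 ti L, 5 go L, 6 fo: H, 7 ta L, 8 pi L.
Heavy syllables in the domain: 1, 2, 6. The leftmost is syllable 1 (ro:).
Primary stress: syllable 1 → ˈro:.bi:.no.ti.go.fo:.ta.pi.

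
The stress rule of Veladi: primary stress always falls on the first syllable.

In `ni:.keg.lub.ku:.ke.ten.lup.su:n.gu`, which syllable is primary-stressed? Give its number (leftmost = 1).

The word has 9 syllables; the first syllable is syllable 1 (ni:).
Primary stress: syllable 1 → ˈni:.keg.lub.ku:.ke.ten.lup.su:n.gu.

1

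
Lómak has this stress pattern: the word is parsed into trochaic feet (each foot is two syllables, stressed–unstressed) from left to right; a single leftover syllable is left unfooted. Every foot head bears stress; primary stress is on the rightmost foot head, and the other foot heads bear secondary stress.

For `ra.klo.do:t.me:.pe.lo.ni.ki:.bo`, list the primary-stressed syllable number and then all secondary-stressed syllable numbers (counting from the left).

primary 7, secondary 1, 3, 5

Parse left to right into trochaic (ˈσσ) feet: (ˈra.klo) (ˈdo:t.me:) (ˈpe.lo) (ˈni.ki:) bo. Syllable 9 is left unfooted.
Foot heads (stressed positions): 1, 3, 5, 7.
End Rule Rightmost: primary stress on the rightmost head = syllable 7.
Secondary stress on 1, 3, 5: ˌra.klo.ˌdo:t.me:.ˌpe.lo.ˈni.ki:.bo.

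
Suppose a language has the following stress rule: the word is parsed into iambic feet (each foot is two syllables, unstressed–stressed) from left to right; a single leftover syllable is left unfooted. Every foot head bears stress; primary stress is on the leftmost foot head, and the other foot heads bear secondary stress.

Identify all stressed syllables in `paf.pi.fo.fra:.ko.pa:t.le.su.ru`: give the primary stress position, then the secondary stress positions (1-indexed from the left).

Parse left to right into iambic (σˈσ) feet: (paf.ˈpi) (fo.ˈfra:) (ko.ˈpa:t) (le.ˈsu) ru. Syllable 9 is left unfooted.
Foot heads (stressed positions): 2, 4, 6, 8.
End Rule Leftmost: primary stress on the leftmost head = syllable 2.
Secondary stress on 4, 6, 8: paf.ˈpi.fo.ˌfra:.ko.ˌpa:t.le.ˌsu.ru.

primary 2, secondary 4, 6, 8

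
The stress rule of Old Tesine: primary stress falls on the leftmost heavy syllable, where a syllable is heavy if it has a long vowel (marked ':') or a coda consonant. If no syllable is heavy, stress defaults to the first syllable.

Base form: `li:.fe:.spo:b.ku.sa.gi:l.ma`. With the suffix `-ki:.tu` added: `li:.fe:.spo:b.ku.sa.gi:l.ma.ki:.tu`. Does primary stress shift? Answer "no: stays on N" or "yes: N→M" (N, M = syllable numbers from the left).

Base `li:.fe:.spo:b.ku.sa.gi:l.ma` (7 syllables):
  Weights: 1 li: H, 2 fe: H, 3 spo:b H, 4 ku L, 5 sa L, 6 gi:l H, 7 ma L.
  Heavy syllables in the domain: 1, 2, 3, 6. The leftmost is syllable 1 (li:).
  → primary stress on syllable 1.
Suffixed `li:.fe:.spo:b.ku.sa.gi:l.ma.ki:.tu` (9 syllables):
  Weights: 1 li: H, 2 fe: H, 3 spo:b H, 4 ku L, 5 sa L, 6 gi:l H, 7 ma L, 8 ki: H, 9 tu L.
  Heavy syllables in the domain: 1, 2, 3, 6, 8. The leftmost is syllable 1 (li:).
  → primary stress on syllable 1.

no: stays on 1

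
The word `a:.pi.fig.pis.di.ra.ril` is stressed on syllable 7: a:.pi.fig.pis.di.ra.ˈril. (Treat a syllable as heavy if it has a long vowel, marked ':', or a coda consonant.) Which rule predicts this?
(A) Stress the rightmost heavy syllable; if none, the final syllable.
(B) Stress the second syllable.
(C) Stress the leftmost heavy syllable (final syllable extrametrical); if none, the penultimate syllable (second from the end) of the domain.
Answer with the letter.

Rule A → syllable 7 ✓.
Rule B → syllable 2 (observed: 7).
Rule C → syllable 1 (observed: 7).

A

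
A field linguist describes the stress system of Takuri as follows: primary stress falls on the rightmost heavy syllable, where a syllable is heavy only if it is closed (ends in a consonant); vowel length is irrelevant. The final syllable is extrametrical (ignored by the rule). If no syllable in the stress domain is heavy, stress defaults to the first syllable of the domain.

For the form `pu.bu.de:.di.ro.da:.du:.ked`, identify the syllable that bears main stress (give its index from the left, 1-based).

1

The final syllable (8, ked) is extrametrical; the stress domain is syllables 1–7.
Weights: 1 pu L, 2 bu L, 3 de: L, 4 di L, 5 ro L, 6 da: L, 7 du: L.
No heavy syllable in the domain; default to the first syllable of the domain = syllable 1.
Primary stress: syllable 1 → ˈpu.bu.de:.di.ro.da:.du:.ked.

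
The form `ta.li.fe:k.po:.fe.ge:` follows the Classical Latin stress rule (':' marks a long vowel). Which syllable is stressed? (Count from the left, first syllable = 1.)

4

Classical Latin: stress the penult if heavy (long vowel or closed), else the antepenult.
Weights: 4 po: H, 5 fe L, 6 ge: H.
The penult (syllable 5, fe) is light, so stress falls on the antepenult (syllable 4, po:).
Stress on syllable 4: ta.li.fe:k.ˈpo:.fe.ge:.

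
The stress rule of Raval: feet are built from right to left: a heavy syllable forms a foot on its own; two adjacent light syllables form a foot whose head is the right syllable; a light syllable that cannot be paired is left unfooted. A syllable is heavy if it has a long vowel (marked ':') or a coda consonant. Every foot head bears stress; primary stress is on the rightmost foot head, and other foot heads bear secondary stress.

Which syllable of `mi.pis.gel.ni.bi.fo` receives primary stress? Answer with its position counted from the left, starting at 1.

6

Weights: 1 mi L, 2 pis H, 3 gel H, 4 ni L, 5 bi L, 6 fo L.
Parse right to left (heavy = foot alone; LL = one foot; stranded L unfooted): mi (ˈpis) (ˈgel) ni (bi.ˈfo).
Foot heads: 2, 3, 6.
Primary stress on the rightmost head = syllable 6.
Primary stress: syllable 6 → mi.pis.gel.ni.bi.ˈfo.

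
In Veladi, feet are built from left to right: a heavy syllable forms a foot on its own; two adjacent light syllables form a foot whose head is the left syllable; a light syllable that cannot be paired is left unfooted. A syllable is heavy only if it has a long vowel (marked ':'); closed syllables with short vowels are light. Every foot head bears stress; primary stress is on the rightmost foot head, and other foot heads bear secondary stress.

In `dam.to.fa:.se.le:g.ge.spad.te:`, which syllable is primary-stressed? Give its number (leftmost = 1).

8

Weights: 1 dam L, 2 to L, 3 fa: H, 4 se L, 5 le:g H, 6 ge L, 7 spad L, 8 te: H.
Parse left to right (heavy = foot alone; LL = one foot; stranded L unfooted): (ˈdam.to) (ˈfa:) se (ˈle:g) (ˈge.spad) (ˈte:).
Foot heads: 1, 3, 5, 6, 8.
Primary stress on the rightmost head = syllable 8.
Primary stress: syllable 8 → dam.to.fa:.se.le:g.ge.spad.ˈte:.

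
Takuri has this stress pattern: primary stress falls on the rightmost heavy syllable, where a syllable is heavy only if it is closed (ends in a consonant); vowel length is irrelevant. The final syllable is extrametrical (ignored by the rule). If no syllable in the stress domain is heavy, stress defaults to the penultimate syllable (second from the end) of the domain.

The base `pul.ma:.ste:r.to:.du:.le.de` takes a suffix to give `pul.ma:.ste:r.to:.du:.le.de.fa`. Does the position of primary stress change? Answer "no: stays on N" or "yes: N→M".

no: stays on 3

Base `pul.ma:.ste:r.to:.du:.le.de` (7 syllables):
  The final syllable (7, de) is extrametrical; the stress domain is syllables 1–6.
  Weights: 1 pul H, 2 ma: L, 3 ste:r H, 4 to: L, 5 du: L, 6 le L.
  Heavy syllables in the domain: 1, 3. The rightmost is syllable 3 (ste:r).
  → primary stress on syllable 3.
Suffixed `pul.ma:.ste:r.to:.du:.le.de.fa` (8 syllables):
  The final syllable (8, fa) is extrametrical; the stress domain is syllables 1–7.
  Weights: 1 pul H, 2 ma: L, 3 ste:r H, 4 to: L, 5 du: L, 6 le L, 7 de L.
  Heavy syllables in the domain: 1, 3. The rightmost is syllable 3 (ste:r).
  → primary stress on syllable 3.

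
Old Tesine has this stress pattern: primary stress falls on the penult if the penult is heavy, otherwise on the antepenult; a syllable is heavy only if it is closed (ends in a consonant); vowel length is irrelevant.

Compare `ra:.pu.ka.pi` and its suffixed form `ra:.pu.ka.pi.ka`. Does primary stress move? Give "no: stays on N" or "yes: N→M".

yes: 2→3

Base `ra:.pu.ka.pi` (4 syllables):
  Weights: 2 pu L, 3 ka L, 4 pi L.
  The penult (syllable 3, ka) is light, so stress falls on the antepenult (syllable 2, pu).
  → primary stress on syllable 2.
Suffixed `ra:.pu.ka.pi.ka` (5 syllables):
  Weights: 3 ka L, 4 pi L, 5 ka L.
  The penult (syllable 4, pi) is light, so stress falls on the antepenult (syllable 3, ka).
  → primary stress on syllable 3.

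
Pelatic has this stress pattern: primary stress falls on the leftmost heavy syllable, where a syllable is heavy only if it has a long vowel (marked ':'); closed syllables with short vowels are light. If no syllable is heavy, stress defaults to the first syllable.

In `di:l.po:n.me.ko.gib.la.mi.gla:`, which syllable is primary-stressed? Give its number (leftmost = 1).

1

Weights: 1 di:l H, 2 po:n H, 3 me L, 4 ko L, 5 gib L, 6 la L, 7 mi L, 8 gla: H.
Heavy syllables in the domain: 1, 2, 8. The leftmost is syllable 1 (di:l).
Primary stress: syllable 1 → ˈdi:l.po:n.me.ko.gib.la.mi.gla:.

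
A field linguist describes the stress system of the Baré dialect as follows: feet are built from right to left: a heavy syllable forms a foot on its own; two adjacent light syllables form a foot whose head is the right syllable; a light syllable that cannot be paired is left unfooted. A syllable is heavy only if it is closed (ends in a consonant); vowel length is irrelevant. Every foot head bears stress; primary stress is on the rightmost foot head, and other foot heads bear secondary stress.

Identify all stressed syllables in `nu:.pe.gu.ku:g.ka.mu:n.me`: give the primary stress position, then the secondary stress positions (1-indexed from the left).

primary 6, secondary 3, 4

Weights: 1 nu: L, 2 pe L, 3 gu L, 4 ku:g H, 5 ka L, 6 mu:n H, 7 me L.
Parse right to left (heavy = foot alone; LL = one foot; stranded L unfooted): nu: (pe.ˈgu) (ˈku:g) ka (ˈmu:n) me.
Foot heads: 3, 4, 6.
Primary stress on the rightmost head = syllable 6.
Secondary stress on 3, 4: nu:.pe.ˌgu.ˌku:g.ka.ˈmu:n.me.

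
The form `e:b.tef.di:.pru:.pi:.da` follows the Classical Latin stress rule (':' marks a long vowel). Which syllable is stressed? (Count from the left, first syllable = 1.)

5

Classical Latin: stress the penult if heavy (long vowel or closed), else the antepenult.
Weights: 4 pru: H, 5 pi: H, 6 da L.
The penult (syllable 5, pi:) is heavy, so it takes stress.
Stress on syllable 5: e:b.tef.di:.pru:.ˈpi:.da.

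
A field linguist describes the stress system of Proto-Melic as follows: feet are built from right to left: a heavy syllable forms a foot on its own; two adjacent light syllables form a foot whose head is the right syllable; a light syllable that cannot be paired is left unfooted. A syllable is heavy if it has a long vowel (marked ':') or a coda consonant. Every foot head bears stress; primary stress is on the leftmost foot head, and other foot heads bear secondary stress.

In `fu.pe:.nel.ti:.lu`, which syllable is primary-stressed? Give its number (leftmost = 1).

2

Weights: 1 fu L, 2 pe: H, 3 nel H, 4 ti: H, 5 lu L.
Parse right to left (heavy = foot alone; LL = one foot; stranded L unfooted): fu (ˈpe:) (ˈnel) (ˈti:) lu.
Foot heads: 2, 3, 4.
Primary stress on the leftmost head = syllable 2.
Primary stress: syllable 2 → fu.ˈpe:.nel.ti:.lu.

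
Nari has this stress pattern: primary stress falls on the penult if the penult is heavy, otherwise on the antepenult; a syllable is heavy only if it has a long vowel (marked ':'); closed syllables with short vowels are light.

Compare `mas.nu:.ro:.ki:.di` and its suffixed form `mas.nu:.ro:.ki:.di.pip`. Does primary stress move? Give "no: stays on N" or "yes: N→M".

no: stays on 4

Base `mas.nu:.ro:.ki:.di` (5 syllables):
  Weights: 3 ro: H, 4 ki: H, 5 di L.
  The penult (syllable 4, ki:) is heavy, so it takes stress.
  → primary stress on syllable 4.
Suffixed `mas.nu:.ro:.ki:.di.pip` (6 syllables):
  Weights: 4 ki: H, 5 di L, 6 pip L.
  The penult (syllable 5, di) is light, so stress falls on the antepenult (syllable 4, ki:).
  → primary stress on syllable 4.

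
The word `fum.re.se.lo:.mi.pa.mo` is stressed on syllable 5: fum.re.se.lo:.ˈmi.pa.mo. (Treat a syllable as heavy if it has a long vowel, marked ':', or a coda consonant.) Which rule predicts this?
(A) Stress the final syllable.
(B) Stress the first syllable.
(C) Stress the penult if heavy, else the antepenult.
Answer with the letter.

C

Rule A → syllable 7 (observed: 5).
Rule B → syllable 1 (observed: 5).
Rule C → syllable 5 ✓.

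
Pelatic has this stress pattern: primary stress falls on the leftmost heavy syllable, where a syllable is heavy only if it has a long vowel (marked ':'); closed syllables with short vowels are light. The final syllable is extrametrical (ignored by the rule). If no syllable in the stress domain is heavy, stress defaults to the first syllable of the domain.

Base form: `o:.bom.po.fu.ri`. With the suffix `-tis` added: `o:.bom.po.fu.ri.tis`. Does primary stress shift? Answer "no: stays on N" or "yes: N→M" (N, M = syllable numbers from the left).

Base `o:.bom.po.fu.ri` (5 syllables):
  The final syllable (5, ri) is extrametrical; the stress domain is syllables 1–4.
  Weights: 1 o: H, 2 bom L, 3 po L, 4 fu L.
  Heavy syllables in the domain: 1. The leftmost is syllable 1 (o:).
  → primary stress on syllable 1.
Suffixed `o:.bom.po.fu.ri.tis` (6 syllables):
  The final syllable (6, tis) is extrametrical; the stress domain is syllables 1–5.
  Weights: 1 o: H, 2 bom L, 3 po L, 4 fu L, 5 ri L.
  Heavy syllables in the domain: 1. The leftmost is syllable 1 (o:).
  → primary stress on syllable 1.

no: stays on 1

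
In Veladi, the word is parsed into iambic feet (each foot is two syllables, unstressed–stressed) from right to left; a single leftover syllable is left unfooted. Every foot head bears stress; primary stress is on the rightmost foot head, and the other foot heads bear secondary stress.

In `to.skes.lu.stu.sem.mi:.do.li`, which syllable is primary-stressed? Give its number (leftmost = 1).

8

Parse right to left into iambic (σˈσ) feet: (to.ˈskes) (lu.ˈstu) (sem.ˈmi:) (do.ˈli).
Foot heads (stressed positions): 2, 4, 6, 8.
End Rule Rightmost: primary stress on the rightmost head = syllable 8.
Primary stress: syllable 8 → to.skes.lu.stu.sem.mi:.do.ˈli.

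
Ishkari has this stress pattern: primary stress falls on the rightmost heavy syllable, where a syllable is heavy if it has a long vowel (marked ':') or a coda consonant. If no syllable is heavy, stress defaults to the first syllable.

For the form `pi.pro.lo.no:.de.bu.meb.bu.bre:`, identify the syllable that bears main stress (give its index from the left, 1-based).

Weights: 1 pi L, 2 pro L, 3 lo L, 4 no: H, 5 de L, 6 bu L, 7 meb H, 8 bu L, 9 bre: H.
Heavy syllables in the domain: 4, 7, 9. The rightmost is syllable 9 (bre:).
Primary stress: syllable 9 → pi.pro.lo.no:.de.bu.meb.bu.ˈbre:.

9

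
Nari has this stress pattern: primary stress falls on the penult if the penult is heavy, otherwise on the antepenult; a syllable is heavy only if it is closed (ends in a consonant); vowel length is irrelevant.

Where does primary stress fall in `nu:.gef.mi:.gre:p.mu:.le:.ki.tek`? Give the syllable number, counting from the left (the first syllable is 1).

6

Weights: 6 le: L, 7 ki L, 8 tek H.
The penult (syllable 7, ki) is light, so stress falls on the antepenult (syllable 6, le:).
Primary stress: syllable 6 → nu:.gef.mi:.gre:p.mu:.ˈle:.ki.tek.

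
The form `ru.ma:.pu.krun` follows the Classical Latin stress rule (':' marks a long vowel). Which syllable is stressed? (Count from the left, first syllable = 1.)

2

Classical Latin: stress the penult if heavy (long vowel or closed), else the antepenult.
Weights: 2 ma: H, 3 pu L, 4 krun H.
The penult (syllable 3, pu) is light, so stress falls on the antepenult (syllable 2, ma:).
Stress on syllable 2: ru.ˈma:.pu.krun.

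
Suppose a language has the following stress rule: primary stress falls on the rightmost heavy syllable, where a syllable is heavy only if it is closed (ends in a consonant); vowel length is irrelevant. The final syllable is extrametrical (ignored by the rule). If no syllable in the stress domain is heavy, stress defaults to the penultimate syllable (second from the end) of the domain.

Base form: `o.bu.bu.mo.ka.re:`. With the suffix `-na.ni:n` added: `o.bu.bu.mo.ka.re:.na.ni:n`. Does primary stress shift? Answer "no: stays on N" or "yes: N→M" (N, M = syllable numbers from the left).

Base `o.bu.bu.mo.ka.re:` (6 syllables):
  The final syllable (6, re:) is extrametrical; the stress domain is syllables 1–5.
  Weights: 1 o L, 2 bu L, 3 bu L, 4 mo L, 5 ka L.
  No heavy syllable in the domain; default to the penultimate syllable (second from the end) of the domain = syllable 4.
  → primary stress on syllable 4.
Suffixed `o.bu.bu.mo.ka.re:.na.ni:n` (8 syllables):
  The final syllable (8, ni:n) is extrametrical; the stress domain is syllables 1–7.
  Weights: 1 o L, 2 bu L, 3 bu L, 4 mo L, 5 ka L, 6 re: L, 7 na L.
  No heavy syllable in the domain; default to the penultimate syllable (second from the end) of the domain = syllable 6.
  → primary stress on syllable 6.

yes: 4→6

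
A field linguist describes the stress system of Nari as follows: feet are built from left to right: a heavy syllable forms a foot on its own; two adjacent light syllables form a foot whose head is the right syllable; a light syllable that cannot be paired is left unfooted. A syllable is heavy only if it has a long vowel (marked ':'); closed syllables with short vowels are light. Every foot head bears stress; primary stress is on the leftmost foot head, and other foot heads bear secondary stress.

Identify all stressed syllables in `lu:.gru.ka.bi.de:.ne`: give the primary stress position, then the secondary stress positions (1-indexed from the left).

Weights: 1 lu: H, 2 gru L, 3 ka L, 4 bi L, 5 de: H, 6 ne L.
Parse left to right (heavy = foot alone; LL = one foot; stranded L unfooted): (ˈlu:) (gru.ˈka) bi (ˈde:) ne.
Foot heads: 1, 3, 5.
Primary stress on the leftmost head = syllable 1.
Secondary stress on 3, 5: ˈlu:.gru.ˌka.bi.ˌde:.ne.

primary 1, secondary 3, 5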